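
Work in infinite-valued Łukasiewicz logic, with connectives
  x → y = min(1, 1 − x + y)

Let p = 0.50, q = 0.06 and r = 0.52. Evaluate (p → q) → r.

0.96

p → q = min(1, 1 − 0.50 + 0.06) = min(1, 0.56) = 0.56
(p → q) → r = min(1, 1 − 0.56 + 0.52) = min(1, 0.96) = 0.96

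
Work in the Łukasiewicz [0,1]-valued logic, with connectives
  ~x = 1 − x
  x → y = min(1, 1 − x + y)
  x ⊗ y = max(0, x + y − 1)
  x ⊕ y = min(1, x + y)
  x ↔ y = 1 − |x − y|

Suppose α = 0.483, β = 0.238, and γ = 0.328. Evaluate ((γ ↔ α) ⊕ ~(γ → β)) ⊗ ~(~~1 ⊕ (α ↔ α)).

γ ↔ α = 1 − |0.328 − 0.483| = 1 − 0.155 = 0.845
γ → β = min(1, 1 − 0.328 + 0.238) = min(1, 0.910) = 0.910
~(γ → β) = 1 − 0.910 = 0.090
(γ ↔ α) ⊕ ~(γ → β) = min(1, 0.845 + 0.090) = min(1, 0.935) = 0.935
~1 = 1 − 1.000 = 0.000
~~1 = 1 − 0.000 = 1.000
α ↔ α = 1 − |0.483 − 0.483| = 1 − 0.000 = 1.000
~~1 ⊕ (α ↔ α) = min(1, 1.000 + 1.000) = min(1, 2.000) = 1.000
~(~~1 ⊕ (α ↔ α)) = 1 − 1.000 = 0.000
((γ ↔ α) ⊕ ~(γ → β)) ⊗ ~(~~1 ⊕ (α ↔ α)) = max(0, 0.935 + 0.000 − 1) = max(0, -0.065) = 0.000

0.000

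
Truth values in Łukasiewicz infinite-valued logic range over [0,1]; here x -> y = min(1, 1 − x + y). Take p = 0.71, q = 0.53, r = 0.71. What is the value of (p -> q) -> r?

p -> q = min(1, 1 − 0.71 + 0.53) = min(1, 0.82) = 0.82
(p -> q) -> r = min(1, 1 − 0.82 + 0.71) = min(1, 0.89) = 0.89

0.89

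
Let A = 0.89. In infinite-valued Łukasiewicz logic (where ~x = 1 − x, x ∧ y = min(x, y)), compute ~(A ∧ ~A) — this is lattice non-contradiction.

0.89

~A = 1 − 0.89 = 0.11
A ∧ ~A = min(0.89, 0.11) = 0.11
~(A ∧ ~A) = 1 − 0.11 = 0.89
(The value 0.89 < 1 shows this instance is not satisfied; not a Ł∞-tautology — its value is 1 − min(a, 1−a).)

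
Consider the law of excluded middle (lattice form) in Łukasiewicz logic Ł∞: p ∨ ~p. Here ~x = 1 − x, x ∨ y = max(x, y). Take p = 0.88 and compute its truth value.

~p = 1 − 0.88 = 0.12
p ∨ ~p = max(0.88, 0.12) = 0.88
(The value 0.88 < 1 shows this instance is not satisfied; not a Ł∞-tautology — its value is max(a, 1−a).)

0.88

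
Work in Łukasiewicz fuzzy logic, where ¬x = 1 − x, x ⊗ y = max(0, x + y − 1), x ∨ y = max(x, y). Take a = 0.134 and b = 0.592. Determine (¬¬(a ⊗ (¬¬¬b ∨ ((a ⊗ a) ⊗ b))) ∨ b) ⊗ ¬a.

0.458

¬b = 1 − 0.592 = 0.408
¬¬b = 1 − 0.408 = 0.592
¬¬¬b = 1 − 0.592 = 0.408
a ⊗ a = max(0, 0.134 + 0.134 − 1) = max(0, -0.732) = 0.000
(a ⊗ a) ⊗ b = max(0, 0.000 + 0.592 − 1) = max(0, -0.408) = 0.000
¬¬¬b ∨ ((a ⊗ a) ⊗ b) = max(0.408, 0.000) = 0.408
a ⊗ (¬¬¬b ∨ ((a ⊗ a) ⊗ b)) = max(0, 0.134 + 0.408 − 1) = max(0, -0.458) = 0.000
¬(a ⊗ (¬¬¬b ∨ ((a ⊗ a) ⊗ b))) = 1 − 0.000 = 1.000
¬¬(a ⊗ (¬¬¬b ∨ ((a ⊗ a) ⊗ b))) = 1 − 1.000 = 0.000
¬¬(a ⊗ (¬¬¬b ∨ ((a ⊗ a) ⊗ b))) ∨ b = max(0.000, 0.592) = 0.592
¬a = 1 − 0.134 = 0.866
(¬¬(a ⊗ (¬¬¬b ∨ ((a ⊗ a) ⊗ b))) ∨ b) ⊗ ¬a = max(0, 0.592 + 0.866 − 1) = max(0, 0.458) = 0.458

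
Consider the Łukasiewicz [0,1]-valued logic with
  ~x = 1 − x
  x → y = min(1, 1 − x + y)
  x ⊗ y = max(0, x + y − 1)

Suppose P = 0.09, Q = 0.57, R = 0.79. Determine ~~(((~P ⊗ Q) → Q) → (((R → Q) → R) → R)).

~P = 1 − 0.09 = 0.91
~P ⊗ Q = max(0, 0.91 + 0.57 − 1) = max(0, 0.48) = 0.48
(~P ⊗ Q) → Q = min(1, 1 − 0.48 + 0.57) = min(1, 1.09) = 1.00
R → Q = min(1, 1 − 0.79 + 0.57) = min(1, 0.78) = 0.78
(R → Q) → R = min(1, 1 − 0.78 + 0.79) = min(1, 1.01) = 1.00
((R → Q) → R) → R = min(1, 1 − 1.00 + 0.79) = min(1, 0.79) = 0.79
((~P ⊗ Q) → Q) → (((R → Q) → R) → R) = min(1, 1 − 1.00 + 0.79) = min(1, 0.79) = 0.79
~(((~P ⊗ Q) → Q) → (((R → Q) → R) → R)) = 1 − 0.79 = 0.21
~~(((~P ⊗ Q) → Q) → (((R → Q) → R) → R)) = 1 − 0.21 = 0.79

0.79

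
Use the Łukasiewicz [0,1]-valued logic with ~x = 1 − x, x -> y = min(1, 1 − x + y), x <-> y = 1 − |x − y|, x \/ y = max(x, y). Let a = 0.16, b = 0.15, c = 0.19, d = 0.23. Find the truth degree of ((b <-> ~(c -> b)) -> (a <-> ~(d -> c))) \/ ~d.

0.99

c -> b = min(1, 1 − 0.19 + 0.15) = min(1, 0.96) = 0.96
~(c -> b) = 1 − 0.96 = 0.04
b <-> ~(c -> b) = 1 − |0.15 − 0.04| = 1 − 0.11 = 0.89
d -> c = min(1, 1 − 0.23 + 0.19) = min(1, 0.96) = 0.96
~(d -> c) = 1 − 0.96 = 0.04
a <-> ~(d -> c) = 1 − |0.16 − 0.04| = 1 − 0.12 = 0.88
(b <-> ~(c -> b)) -> (a <-> ~(d -> c)) = min(1, 1 − 0.89 + 0.88) = min(1, 0.99) = 0.99
~d = 1 − 0.23 = 0.77
((b <-> ~(c -> b)) -> (a <-> ~(d -> c))) \/ ~d = max(0.99, 0.77) = 0.99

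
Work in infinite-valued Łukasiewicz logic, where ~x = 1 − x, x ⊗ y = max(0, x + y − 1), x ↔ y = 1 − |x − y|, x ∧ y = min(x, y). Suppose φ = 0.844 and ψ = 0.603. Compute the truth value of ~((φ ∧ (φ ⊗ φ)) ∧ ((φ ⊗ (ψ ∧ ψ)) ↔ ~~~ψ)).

0.312

φ ⊗ φ = max(0, 0.844 + 0.844 − 1) = max(0, 0.688) = 0.688
φ ∧ (φ ⊗ φ) = min(0.844, 0.688) = 0.688
ψ ∧ ψ = min(0.603, 0.603) = 0.603
φ ⊗ (ψ ∧ ψ) = max(0, 0.844 + 0.603 − 1) = max(0, 0.447) = 0.447
~ψ = 1 − 0.603 = 0.397
~~ψ = 1 − 0.397 = 0.603
~~~ψ = 1 − 0.603 = 0.397
(φ ⊗ (ψ ∧ ψ)) ↔ ~~~ψ = 1 − |0.447 − 0.397| = 1 − 0.050 = 0.950
(φ ∧ (φ ⊗ φ)) ∧ ((φ ⊗ (ψ ∧ ψ)) ↔ ~~~ψ) = min(0.688, 0.950) = 0.688
~((φ ∧ (φ ⊗ φ)) ∧ ((φ ⊗ (ψ ∧ ψ)) ↔ ~~~ψ)) = 1 − 0.688 = 0.312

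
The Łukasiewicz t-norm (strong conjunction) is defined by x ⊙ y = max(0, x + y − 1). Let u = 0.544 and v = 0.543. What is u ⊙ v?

u ⊙ v = max(0, 0.544 + 0.543 − 1) = max(0, 0.087) = 0.087
For comparison, the Gödel (minimum) t-norm min(x, y) would give 0.543.

0.087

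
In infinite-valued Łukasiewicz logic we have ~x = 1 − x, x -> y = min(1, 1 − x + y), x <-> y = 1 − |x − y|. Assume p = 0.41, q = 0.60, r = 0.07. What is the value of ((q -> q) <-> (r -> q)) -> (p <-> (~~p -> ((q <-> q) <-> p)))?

q -> q = min(1, 1 − 0.60 + 0.60) = min(1, 1.00) = 1.00
r -> q = min(1, 1 − 0.07 + 0.60) = min(1, 1.53) = 1.00
(q -> q) <-> (r -> q) = 1 − |1.00 − 1.00| = 1 − 0.00 = 1.00
~p = 1 − 0.41 = 0.59
~~p = 1 − 0.59 = 0.41
q <-> q = 1 − |0.60 − 0.60| = 1 − 0.00 = 1.00
(q <-> q) <-> p = 1 − |1.00 − 0.41| = 1 − 0.59 = 0.41
~~p -> ((q <-> q) <-> p) = min(1, 1 − 0.41 + 0.41) = min(1, 1.00) = 1.00
p <-> (~~p -> ((q <-> q) <-> p)) = 1 − |0.41 − 1.00| = 1 − 0.59 = 0.41
((q -> q) <-> (r -> q)) -> (p <-> (~~p -> ((q <-> q) <-> p))) = min(1, 1 − 1.00 + 0.41) = min(1, 0.41) = 0.41

0.41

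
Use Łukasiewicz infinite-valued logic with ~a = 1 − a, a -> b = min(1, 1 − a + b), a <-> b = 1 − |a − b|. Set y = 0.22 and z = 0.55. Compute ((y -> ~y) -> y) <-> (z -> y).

0.55

~y = 1 − 0.22 = 0.78
y -> ~y = min(1, 1 − 0.22 + 0.78) = min(1, 1.56) = 1.00
(y -> ~y) -> y = min(1, 1 − 1.00 + 0.22) = min(1, 0.22) = 0.22
z -> y = min(1, 1 − 0.55 + 0.22) = min(1, 0.67) = 0.67
((y -> ~y) -> y) <-> (z -> y) = 1 − |0.22 − 0.67| = 1 − 0.45 = 0.55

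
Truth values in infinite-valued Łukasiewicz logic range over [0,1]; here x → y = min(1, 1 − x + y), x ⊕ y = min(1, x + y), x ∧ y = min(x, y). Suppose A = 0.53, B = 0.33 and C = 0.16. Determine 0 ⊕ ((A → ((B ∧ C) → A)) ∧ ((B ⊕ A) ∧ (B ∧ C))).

B ∧ C = min(0.33, 0.16) = 0.16
(B ∧ C) → A = min(1, 1 − 0.16 + 0.53) = min(1, 1.37) = 1.00
A → ((B ∧ C) → A) = min(1, 1 − 0.53 + 1.00) = min(1, 1.47) = 1.00
B ⊕ A = min(1, 0.33 + 0.53) = min(1, 0.86) = 0.86
(B ⊕ A) ∧ (B ∧ C) = min(0.86, 0.16) = 0.16
(A → ((B ∧ C) → A)) ∧ ((B ⊕ A) ∧ (B ∧ C)) = min(1.00, 0.16) = 0.16
0 ⊕ ((A → ((B ∧ C) → A)) ∧ ((B ⊕ A) ∧ (B ∧ C))) = min(1, 0.00 + 0.16) = min(1, 0.16) = 0.16

0.16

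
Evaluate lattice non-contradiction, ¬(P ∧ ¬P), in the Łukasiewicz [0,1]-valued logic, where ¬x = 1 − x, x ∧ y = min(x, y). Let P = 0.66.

0.66

¬P = 1 − 0.66 = 0.34
P ∧ ¬P = min(0.66, 0.34) = 0.34
¬(P ∧ ¬P) = 1 − 0.34 = 0.66
(The value 0.66 < 1 shows this instance is not satisfied; not a Ł∞-tautology — its value is 1 − min(a, 1−a).)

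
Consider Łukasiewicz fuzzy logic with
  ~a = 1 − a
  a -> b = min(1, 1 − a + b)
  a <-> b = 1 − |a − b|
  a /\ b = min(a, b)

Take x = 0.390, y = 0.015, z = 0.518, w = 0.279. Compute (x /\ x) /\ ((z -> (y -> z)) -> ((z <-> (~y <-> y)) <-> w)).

0.390

x /\ x = min(0.390, 0.390) = 0.390
y -> z = min(1, 1 − 0.015 + 0.518) = min(1, 1.503) = 1.000
z -> (y -> z) = min(1, 1 − 0.518 + 1.000) = min(1, 1.482) = 1.000
~y = 1 − 0.015 = 0.985
~y <-> y = 1 − |0.985 − 0.015| = 1 − 0.970 = 0.030
z <-> (~y <-> y) = 1 − |0.518 − 0.030| = 1 − 0.488 = 0.512
(z <-> (~y <-> y)) <-> w = 1 − |0.512 − 0.279| = 1 − 0.233 = 0.767
(z -> (y -> z)) -> ((z <-> (~y <-> y)) <-> w) = min(1, 1 − 1.000 + 0.767) = min(1, 0.767) = 0.767
(x /\ x) /\ ((z -> (y -> z)) -> ((z <-> (~y <-> y)) <-> w)) = min(0.390, 0.767) = 0.390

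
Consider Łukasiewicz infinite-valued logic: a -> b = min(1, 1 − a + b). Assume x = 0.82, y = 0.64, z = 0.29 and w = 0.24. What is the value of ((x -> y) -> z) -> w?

0.77

x -> y = min(1, 1 − 0.82 + 0.64) = min(1, 0.82) = 0.82
(x -> y) -> z = min(1, 1 − 0.82 + 0.29) = min(1, 0.47) = 0.47
((x -> y) -> z) -> w = min(1, 1 − 0.47 + 0.24) = min(1, 0.77) = 0.77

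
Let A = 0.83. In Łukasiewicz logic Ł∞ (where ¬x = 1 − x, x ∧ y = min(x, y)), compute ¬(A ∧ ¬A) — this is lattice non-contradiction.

¬A = 1 − 0.83 = 0.17
A ∧ ¬A = min(0.83, 0.17) = 0.17
¬(A ∧ ¬A) = 1 − 0.17 = 0.83
(The value 0.83 < 1 shows this instance is not satisfied; not a Ł∞-tautology — its value is 1 − min(a, 1−a).)

0.83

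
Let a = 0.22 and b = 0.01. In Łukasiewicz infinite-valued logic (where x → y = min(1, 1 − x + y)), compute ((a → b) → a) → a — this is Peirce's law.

a → b = min(1, 1 − 0.22 + 0.01) = min(1, 0.79) = 0.79
(a → b) → a = min(1, 1 − 0.79 + 0.22) = min(1, 0.43) = 0.43
((a → b) → a) → a = min(1, 1 − 0.43 + 0.22) = min(1, 0.79) = 0.79
(The value 0.79 < 1 shows this instance is not satisfied; not a Ł∞-tautology in general.)

0.79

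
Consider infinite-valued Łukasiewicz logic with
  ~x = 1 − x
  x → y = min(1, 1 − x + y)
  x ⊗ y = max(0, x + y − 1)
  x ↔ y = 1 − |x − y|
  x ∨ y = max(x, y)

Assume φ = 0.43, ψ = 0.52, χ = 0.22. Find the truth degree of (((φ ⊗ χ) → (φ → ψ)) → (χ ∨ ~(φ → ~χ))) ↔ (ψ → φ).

φ ⊗ χ = max(0, 0.43 + 0.22 − 1) = max(0, -0.35) = 0.00
φ → ψ = min(1, 1 − 0.43 + 0.52) = min(1, 1.09) = 1.00
(φ ⊗ χ) → (φ → ψ) = min(1, 1 − 0.00 + 1.00) = min(1, 2.00) = 1.00
~χ = 1 − 0.22 = 0.78
φ → ~χ = min(1, 1 − 0.43 + 0.78) = min(1, 1.35) = 1.00
~(φ → ~χ) = 1 − 1.00 = 0.00
χ ∨ ~(φ → ~χ) = max(0.22, 0.00) = 0.22
((φ ⊗ χ) → (φ → ψ)) → (χ ∨ ~(φ → ~χ)) = min(1, 1 − 1.00 + 0.22) = min(1, 0.22) = 0.22
ψ → φ = min(1, 1 − 0.52 + 0.43) = min(1, 0.91) = 0.91
(((φ ⊗ χ) → (φ → ψ)) → (χ ∨ ~(φ → ~χ))) ↔ (ψ → φ) = 1 − |0.22 − 0.91| = 1 − 0.69 = 0.31

0.31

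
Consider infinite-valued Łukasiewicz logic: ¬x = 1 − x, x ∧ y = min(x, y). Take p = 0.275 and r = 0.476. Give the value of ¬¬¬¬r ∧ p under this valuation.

0.275

¬r = 1 − 0.476 = 0.524
¬¬r = 1 − 0.524 = 0.476
¬¬¬r = 1 − 0.476 = 0.524
¬¬¬¬r = 1 − 0.524 = 0.476
¬¬¬¬r ∧ p = min(0.476, 0.275) = 0.275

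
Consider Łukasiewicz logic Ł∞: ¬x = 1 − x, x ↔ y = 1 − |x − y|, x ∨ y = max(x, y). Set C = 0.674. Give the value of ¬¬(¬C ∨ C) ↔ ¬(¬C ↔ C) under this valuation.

¬C = 1 − 0.674 = 0.326
¬C ∨ C = max(0.326, 0.674) = 0.674
¬(¬C ∨ C) = 1 − 0.674 = 0.326
¬¬(¬C ∨ C) = 1 − 0.326 = 0.674
¬C ↔ C = 1 − |0.326 − 0.674| = 1 − 0.348 = 0.652
¬(¬C ↔ C) = 1 − 0.652 = 0.348
¬¬(¬C ∨ C) ↔ ¬(¬C ↔ C) = 1 − |0.674 − 0.348| = 1 − 0.326 = 0.674

0.674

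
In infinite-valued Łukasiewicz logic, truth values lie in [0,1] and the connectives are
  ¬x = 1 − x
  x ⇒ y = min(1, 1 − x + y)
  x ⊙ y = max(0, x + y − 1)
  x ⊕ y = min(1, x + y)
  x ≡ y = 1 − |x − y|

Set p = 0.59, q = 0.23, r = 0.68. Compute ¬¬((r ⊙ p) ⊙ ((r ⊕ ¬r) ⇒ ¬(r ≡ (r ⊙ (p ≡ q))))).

r ⊙ p = max(0, 0.68 + 0.59 − 1) = max(0, 0.27) = 0.27
¬r = 1 − 0.68 = 0.32
r ⊕ ¬r = min(1, 0.68 + 0.32) = min(1, 1.00) = 1.00
p ≡ q = 1 − |0.59 − 0.23| = 1 − 0.36 = 0.64
r ⊙ (p ≡ q) = max(0, 0.68 + 0.64 − 1) = max(0, 0.32) = 0.32
r ≡ (r ⊙ (p ≡ q)) = 1 − |0.68 − 0.32| = 1 − 0.36 = 0.64
¬(r ≡ (r ⊙ (p ≡ q))) = 1 − 0.64 = 0.36
(r ⊕ ¬r) ⇒ ¬(r ≡ (r ⊙ (p ≡ q))) = min(1, 1 − 1.00 + 0.36) = min(1, 0.36) = 0.36
(r ⊙ p) ⊙ ((r ⊕ ¬r) ⇒ ¬(r ≡ (r ⊙ (p ≡ q)))) = max(0, 0.27 + 0.36 − 1) = max(0, -0.37) = 0.00
¬((r ⊙ p) ⊙ ((r ⊕ ¬r) ⇒ ¬(r ≡ (r ⊙ (p ≡ q))))) = 1 − 0.00 = 1.00
¬¬((r ⊙ p) ⊙ ((r ⊕ ¬r) ⇒ ¬(r ≡ (r ⊙ (p ≡ q))))) = 1 − 1.00 = 0.00

0.00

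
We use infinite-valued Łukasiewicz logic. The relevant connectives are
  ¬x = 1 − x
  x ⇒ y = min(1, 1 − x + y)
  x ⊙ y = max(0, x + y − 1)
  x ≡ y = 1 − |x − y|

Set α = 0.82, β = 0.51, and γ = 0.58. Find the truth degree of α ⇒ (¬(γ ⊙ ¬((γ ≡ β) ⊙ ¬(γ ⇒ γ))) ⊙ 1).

γ ≡ β = 1 − |0.58 − 0.51| = 1 − 0.07 = 0.93
γ ⇒ γ = min(1, 1 − 0.58 + 0.58) = min(1, 1.00) = 1.00
¬(γ ⇒ γ) = 1 − 1.00 = 0.00
(γ ≡ β) ⊙ ¬(γ ⇒ γ) = max(0, 0.93 + 0.00 − 1) = max(0, -0.07) = 0.00
¬((γ ≡ β) ⊙ ¬(γ ⇒ γ)) = 1 − 0.00 = 1.00
γ ⊙ ¬((γ ≡ β) ⊙ ¬(γ ⇒ γ)) = max(0, 0.58 + 1.00 − 1) = max(0, 0.58) = 0.58
¬(γ ⊙ ¬((γ ≡ β) ⊙ ¬(γ ⇒ γ))) = 1 − 0.58 = 0.42
¬(γ ⊙ ¬((γ ≡ β) ⊙ ¬(γ ⇒ γ))) ⊙ 1 = max(0, 0.42 + 1.00 − 1) = max(0, 0.42) = 0.42
α ⇒ (¬(γ ⊙ ¬((γ ≡ β) ⊙ ¬(γ ⇒ γ))) ⊙ 1) = min(1, 1 − 0.82 + 0.42) = min(1, 0.60) = 0.60

0.60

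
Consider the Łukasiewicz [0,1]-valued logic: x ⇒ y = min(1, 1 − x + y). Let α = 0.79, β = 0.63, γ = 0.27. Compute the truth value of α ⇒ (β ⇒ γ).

0.85

β ⇒ γ = min(1, 1 − 0.63 + 0.27) = min(1, 0.64) = 0.64
α ⇒ (β ⇒ γ) = min(1, 1 − 0.79 + 0.64) = min(1, 0.85) = 0.85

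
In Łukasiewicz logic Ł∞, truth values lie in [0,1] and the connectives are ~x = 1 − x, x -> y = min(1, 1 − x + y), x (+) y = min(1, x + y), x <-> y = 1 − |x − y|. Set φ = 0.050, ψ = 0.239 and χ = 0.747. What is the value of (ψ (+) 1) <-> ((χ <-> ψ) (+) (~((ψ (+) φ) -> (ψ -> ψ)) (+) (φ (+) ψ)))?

ψ (+) 1 = min(1, 0.239 + 1.000) = min(1, 1.239) = 1.000
χ <-> ψ = 1 − |0.747 − 0.239| = 1 − 0.508 = 0.492
ψ (+) φ = min(1, 0.239 + 0.050) = min(1, 0.289) = 0.289
ψ -> ψ = min(1, 1 − 0.239 + 0.239) = min(1, 1.000) = 1.000
(ψ (+) φ) -> (ψ -> ψ) = min(1, 1 − 0.289 + 1.000) = min(1, 1.711) = 1.000
~((ψ (+) φ) -> (ψ -> ψ)) = 1 − 1.000 = 0.000
φ (+) ψ = min(1, 0.050 + 0.239) = min(1, 0.289) = 0.289
~((ψ (+) φ) -> (ψ -> ψ)) (+) (φ (+) ψ) = min(1, 0.000 + 0.289) = min(1, 0.289) = 0.289
(χ <-> ψ) (+) (~((ψ (+) φ) -> (ψ -> ψ)) (+) (φ (+) ψ)) = min(1, 0.492 + 0.289) = min(1, 0.781) = 0.781
(ψ (+) 1) <-> ((χ <-> ψ) (+) (~((ψ (+) φ) -> (ψ -> ψ)) (+) (φ (+) ψ))) = 1 − |1.000 − 0.781| = 1 − 0.219 = 0.781

0.781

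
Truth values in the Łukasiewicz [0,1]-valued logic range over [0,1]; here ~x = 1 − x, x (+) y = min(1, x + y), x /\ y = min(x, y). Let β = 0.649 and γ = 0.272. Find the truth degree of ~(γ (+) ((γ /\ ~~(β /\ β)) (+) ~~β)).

β /\ β = min(0.649, 0.649) = 0.649
~(β /\ β) = 1 − 0.649 = 0.351
~~(β /\ β) = 1 − 0.351 = 0.649
γ /\ ~~(β /\ β) = min(0.272, 0.649) = 0.272
~β = 1 − 0.649 = 0.351
~~β = 1 − 0.351 = 0.649
(γ /\ ~~(β /\ β)) (+) ~~β = min(1, 0.272 + 0.649) = min(1, 0.921) = 0.921
γ (+) ((γ /\ ~~(β /\ β)) (+) ~~β) = min(1, 0.272 + 0.921) = min(1, 1.193) = 1.000
~(γ (+) ((γ /\ ~~(β /\ β)) (+) ~~β)) = 1 − 1.000 = 0.000

0.000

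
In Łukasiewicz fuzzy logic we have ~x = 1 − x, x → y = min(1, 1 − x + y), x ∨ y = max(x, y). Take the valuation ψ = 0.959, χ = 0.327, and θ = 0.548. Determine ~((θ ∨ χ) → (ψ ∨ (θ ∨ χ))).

θ ∨ χ = max(0.548, 0.327) = 0.548
ψ ∨ (θ ∨ χ) = max(0.959, 0.548) = 0.959
(θ ∨ χ) → (ψ ∨ (θ ∨ χ)) = min(1, 1 − 0.548 + 0.959) = min(1, 1.411) = 1.000
~((θ ∨ χ) → (ψ ∨ (θ ∨ χ))) = 1 − 1.000 = 0.000

0.000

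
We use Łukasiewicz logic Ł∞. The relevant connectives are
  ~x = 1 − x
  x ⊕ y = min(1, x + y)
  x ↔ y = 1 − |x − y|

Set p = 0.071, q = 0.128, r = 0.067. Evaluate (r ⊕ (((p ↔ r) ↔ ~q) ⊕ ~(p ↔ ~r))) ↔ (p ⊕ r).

0.138

p ↔ r = 1 − |0.071 − 0.067| = 1 − 0.004 = 0.996
~q = 1 − 0.128 = 0.872
(p ↔ r) ↔ ~q = 1 − |0.996 − 0.872| = 1 − 0.124 = 0.876
~r = 1 − 0.067 = 0.933
p ↔ ~r = 1 − |0.071 − 0.933| = 1 − 0.862 = 0.138
~(p ↔ ~r) = 1 − 0.138 = 0.862
((p ↔ r) ↔ ~q) ⊕ ~(p ↔ ~r) = min(1, 0.876 + 0.862) = min(1, 1.738) = 1.000
r ⊕ (((p ↔ r) ↔ ~q) ⊕ ~(p ↔ ~r)) = min(1, 0.067 + 1.000) = min(1, 1.067) = 1.000
p ⊕ r = min(1, 0.071 + 0.067) = min(1, 0.138) = 0.138
(r ⊕ (((p ↔ r) ↔ ~q) ⊕ ~(p ↔ ~r))) ↔ (p ⊕ r) = 1 − |1.000 − 0.138| = 1 − 0.862 = 0.138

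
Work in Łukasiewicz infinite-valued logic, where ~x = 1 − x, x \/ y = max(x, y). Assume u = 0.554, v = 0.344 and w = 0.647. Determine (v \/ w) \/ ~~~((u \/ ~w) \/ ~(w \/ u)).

v \/ w = max(0.344, 0.647) = 0.647
~w = 1 − 0.647 = 0.353
u \/ ~w = max(0.554, 0.353) = 0.554
w \/ u = max(0.647, 0.554) = 0.647
~(w \/ u) = 1 − 0.647 = 0.353
(u \/ ~w) \/ ~(w \/ u) = max(0.554, 0.353) = 0.554
~((u \/ ~w) \/ ~(w \/ u)) = 1 − 0.554 = 0.446
~~((u \/ ~w) \/ ~(w \/ u)) = 1 − 0.446 = 0.554
~~~((u \/ ~w) \/ ~(w \/ u)) = 1 − 0.554 = 0.446
(v \/ w) \/ ~~~((u \/ ~w) \/ ~(w \/ u)) = max(0.647, 0.446) = 0.647

0.647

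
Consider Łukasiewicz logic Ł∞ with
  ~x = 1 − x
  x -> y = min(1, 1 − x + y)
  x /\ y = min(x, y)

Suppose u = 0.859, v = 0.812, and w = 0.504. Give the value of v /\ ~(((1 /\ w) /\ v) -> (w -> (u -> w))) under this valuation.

0.000

1 /\ w = min(1.000, 0.504) = 0.504
(1 /\ w) /\ v = min(0.504, 0.812) = 0.504
u -> w = min(1, 1 − 0.859 + 0.504) = min(1, 0.645) = 0.645
w -> (u -> w) = min(1, 1 − 0.504 + 0.645) = min(1, 1.141) = 1.000
((1 /\ w) /\ v) -> (w -> (u -> w)) = min(1, 1 − 0.504 + 1.000) = min(1, 1.496) = 1.000
~(((1 /\ w) /\ v) -> (w -> (u -> w))) = 1 − 1.000 = 0.000
v /\ ~(((1 /\ w) /\ v) -> (w -> (u -> w))) = min(0.812, 0.000) = 0.000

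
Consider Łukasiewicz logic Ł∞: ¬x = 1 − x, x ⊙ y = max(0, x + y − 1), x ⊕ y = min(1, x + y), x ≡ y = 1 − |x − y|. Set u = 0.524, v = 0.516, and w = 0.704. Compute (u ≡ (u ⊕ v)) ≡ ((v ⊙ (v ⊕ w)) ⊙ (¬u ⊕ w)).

0.992

u ⊕ v = min(1, 0.524 + 0.516) = min(1, 1.040) = 1.000
u ≡ (u ⊕ v) = 1 − |0.524 − 1.000| = 1 − 0.476 = 0.524
v ⊕ w = min(1, 0.516 + 0.704) = min(1, 1.220) = 1.000
v ⊙ (v ⊕ w) = max(0, 0.516 + 1.000 − 1) = max(0, 0.516) = 0.516
¬u = 1 − 0.524 = 0.476
¬u ⊕ w = min(1, 0.476 + 0.704) = min(1, 1.180) = 1.000
(v ⊙ (v ⊕ w)) ⊙ (¬u ⊕ w) = max(0, 0.516 + 1.000 − 1) = max(0, 0.516) = 0.516
(u ≡ (u ⊕ v)) ≡ ((v ⊙ (v ⊕ w)) ⊙ (¬u ⊕ w)) = 1 − |0.524 − 0.516| = 1 − 0.008 = 0.992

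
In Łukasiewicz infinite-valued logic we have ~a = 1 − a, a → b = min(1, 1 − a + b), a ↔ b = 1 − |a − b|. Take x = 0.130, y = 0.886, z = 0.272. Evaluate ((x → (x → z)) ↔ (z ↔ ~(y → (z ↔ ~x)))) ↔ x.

x → z = min(1, 1 − 0.130 + 0.272) = min(1, 1.142) = 1.000
x → (x → z) = min(1, 1 − 0.130 + 1.000) = min(1, 1.870) = 1.000
~x = 1 − 0.130 = 0.870
z ↔ ~x = 1 − |0.272 − 0.870| = 1 − 0.598 = 0.402
y → (z ↔ ~x) = min(1, 1 − 0.886 + 0.402) = min(1, 0.516) = 0.516
~(y → (z ↔ ~x)) = 1 − 0.516 = 0.484
z ↔ ~(y → (z ↔ ~x)) = 1 − |0.272 − 0.484| = 1 − 0.212 = 0.788
(x → (x → z)) ↔ (z ↔ ~(y → (z ↔ ~x))) = 1 − |1.000 − 0.788| = 1 − 0.212 = 0.788
((x → (x → z)) ↔ (z ↔ ~(y → (z ↔ ~x)))) ↔ x = 1 − |0.788 − 0.130| = 1 − 0.658 = 0.342

0.342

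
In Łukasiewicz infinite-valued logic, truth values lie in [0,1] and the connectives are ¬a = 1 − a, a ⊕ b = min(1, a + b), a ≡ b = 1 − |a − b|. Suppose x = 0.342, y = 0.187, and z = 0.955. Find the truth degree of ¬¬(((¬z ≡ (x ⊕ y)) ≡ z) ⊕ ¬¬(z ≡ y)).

0.793

¬z = 1 − 0.955 = 0.045
x ⊕ y = min(1, 0.342 + 0.187) = min(1, 0.529) = 0.529
¬z ≡ (x ⊕ y) = 1 − |0.045 − 0.529| = 1 − 0.484 = 0.516
(¬z ≡ (x ⊕ y)) ≡ z = 1 − |0.516 − 0.955| = 1 − 0.439 = 0.561
z ≡ y = 1 − |0.955 − 0.187| = 1 − 0.768 = 0.232
¬(z ≡ y) = 1 − 0.232 = 0.768
¬¬(z ≡ y) = 1 − 0.768 = 0.232
((¬z ≡ (x ⊕ y)) ≡ z) ⊕ ¬¬(z ≡ y) = min(1, 0.561 + 0.232) = min(1, 0.793) = 0.793
¬(((¬z ≡ (x ⊕ y)) ≡ z) ⊕ ¬¬(z ≡ y)) = 1 − 0.793 = 0.207
¬¬(((¬z ≡ (x ⊕ y)) ≡ z) ⊕ ¬¬(z ≡ y)) = 1 − 0.207 = 0.793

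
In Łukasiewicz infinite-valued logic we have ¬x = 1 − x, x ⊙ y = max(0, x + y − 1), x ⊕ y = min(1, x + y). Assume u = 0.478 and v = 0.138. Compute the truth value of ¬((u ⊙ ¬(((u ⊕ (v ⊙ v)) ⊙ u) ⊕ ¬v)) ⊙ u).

1.000

v ⊙ v = max(0, 0.138 + 0.138 − 1) = max(0, -0.724) = 0.000
u ⊕ (v ⊙ v) = min(1, 0.478 + 0.000) = min(1, 0.478) = 0.478
(u ⊕ (v ⊙ v)) ⊙ u = max(0, 0.478 + 0.478 − 1) = max(0, -0.044) = 0.000
¬v = 1 − 0.138 = 0.862
((u ⊕ (v ⊙ v)) ⊙ u) ⊕ ¬v = min(1, 0.000 + 0.862) = min(1, 0.862) = 0.862
¬(((u ⊕ (v ⊙ v)) ⊙ u) ⊕ ¬v) = 1 − 0.862 = 0.138
u ⊙ ¬(((u ⊕ (v ⊙ v)) ⊙ u) ⊕ ¬v) = max(0, 0.478 + 0.138 − 1) = max(0, -0.384) = 0.000
(u ⊙ ¬(((u ⊕ (v ⊙ v)) ⊙ u) ⊕ ¬v)) ⊙ u = max(0, 0.000 + 0.478 − 1) = max(0, -0.522) = 0.000
¬((u ⊙ ¬(((u ⊕ (v ⊙ v)) ⊙ u) ⊕ ¬v)) ⊙ u) = 1 − 0.000 = 1.000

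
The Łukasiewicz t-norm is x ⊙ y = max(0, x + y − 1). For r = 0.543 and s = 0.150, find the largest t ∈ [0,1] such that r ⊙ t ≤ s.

0.607

The residuum of the Łukasiewicz t-norm gives the supremum: min(1, 1 − 0.543 + 0.150).
1 − 0.543 + 0.150 = 0.607, so t = min(1, 0.607) = 0.607.
Check: 0.543 ⊙ 0.607 = max(0, 0.150) = 0.150 ≤ 0.150.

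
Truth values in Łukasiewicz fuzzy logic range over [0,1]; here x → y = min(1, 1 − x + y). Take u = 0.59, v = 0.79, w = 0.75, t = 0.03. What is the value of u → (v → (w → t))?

0.90

w → t = min(1, 1 − 0.75 + 0.03) = min(1, 0.28) = 0.28
v → (w → t) = min(1, 1 − 0.79 + 0.28) = min(1, 0.49) = 0.49
u → (v → (w → t)) = min(1, 1 − 0.59 + 0.49) = min(1, 0.90) = 0.90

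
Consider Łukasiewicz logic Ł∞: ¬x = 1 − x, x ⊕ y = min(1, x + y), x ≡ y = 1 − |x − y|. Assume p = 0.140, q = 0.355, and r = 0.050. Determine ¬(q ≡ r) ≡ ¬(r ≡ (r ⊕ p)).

q ≡ r = 1 − |0.355 − 0.050| = 1 − 0.305 = 0.695
¬(q ≡ r) = 1 − 0.695 = 0.305
r ⊕ p = min(1, 0.050 + 0.140) = min(1, 0.190) = 0.190
r ≡ (r ⊕ p) = 1 − |0.050 − 0.190| = 1 − 0.140 = 0.860
¬(r ≡ (r ⊕ p)) = 1 − 0.860 = 0.140
¬(q ≡ r) ≡ ¬(r ≡ (r ⊕ p)) = 1 − |0.305 − 0.140| = 1 − 0.165 = 0.835

0.835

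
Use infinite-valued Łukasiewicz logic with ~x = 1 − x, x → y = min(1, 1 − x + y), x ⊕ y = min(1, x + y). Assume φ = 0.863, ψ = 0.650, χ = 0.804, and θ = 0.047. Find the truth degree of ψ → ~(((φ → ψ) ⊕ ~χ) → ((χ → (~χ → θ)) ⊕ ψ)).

φ → ψ = min(1, 1 − 0.863 + 0.650) = min(1, 0.787) = 0.787
~χ = 1 − 0.804 = 0.196
(φ → ψ) ⊕ ~χ = min(1, 0.787 + 0.196) = min(1, 0.983) = 0.983
~χ → θ = min(1, 1 − 0.196 + 0.047) = min(1, 0.851) = 0.851
χ → (~χ → θ) = min(1, 1 − 0.804 + 0.851) = min(1, 1.047) = 1.000
(χ → (~χ → θ)) ⊕ ψ = min(1, 1.000 + 0.650) = min(1, 1.650) = 1.000
((φ → ψ) ⊕ ~χ) → ((χ → (~χ → θ)) ⊕ ψ) = min(1, 1 − 0.983 + 1.000) = min(1, 1.017) = 1.000
~(((φ → ψ) ⊕ ~χ) → ((χ → (~χ → θ)) ⊕ ψ)) = 1 − 1.000 = 0.000
ψ → ~(((φ → ψ) ⊕ ~χ) → ((χ → (~χ → θ)) ⊕ ψ)) = min(1, 1 − 0.650 + 0.000) = min(1, 0.350) = 0.350

0.350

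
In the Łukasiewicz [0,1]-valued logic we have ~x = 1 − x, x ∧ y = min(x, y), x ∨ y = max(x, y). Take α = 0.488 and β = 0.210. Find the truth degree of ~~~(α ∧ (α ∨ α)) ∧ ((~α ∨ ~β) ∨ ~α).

0.512

α ∨ α = max(0.488, 0.488) = 0.488
α ∧ (α ∨ α) = min(0.488, 0.488) = 0.488
~(α ∧ (α ∨ α)) = 1 − 0.488 = 0.512
~~(α ∧ (α ∨ α)) = 1 − 0.512 = 0.488
~~~(α ∧ (α ∨ α)) = 1 − 0.488 = 0.512
~α = 1 − 0.488 = 0.512
~β = 1 − 0.210 = 0.790
~α ∨ ~β = max(0.512, 0.790) = 0.790
(~α ∨ ~β) ∨ ~α = max(0.790, 0.512) = 0.790
~~~(α ∧ (α ∨ α)) ∧ ((~α ∨ ~β) ∨ ~α) = min(0.512, 0.790) = 0.512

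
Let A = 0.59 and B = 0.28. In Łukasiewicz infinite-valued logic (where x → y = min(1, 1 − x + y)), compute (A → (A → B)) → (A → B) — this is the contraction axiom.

0.69

A → B = min(1, 1 − 0.59 + 0.28) = min(1, 0.69) = 0.69
A → (A → B) = min(1, 1 − 0.59 + 0.69) = min(1, 1.10) = 1.00
(A → (A → B)) → (A → B) = min(1, 1 − 1.00 + 0.69) = min(1, 0.69) = 0.69
(The value 0.69 < 1 shows this instance is not satisfied; fails in Ł∞ (the t-norm is not idempotent).)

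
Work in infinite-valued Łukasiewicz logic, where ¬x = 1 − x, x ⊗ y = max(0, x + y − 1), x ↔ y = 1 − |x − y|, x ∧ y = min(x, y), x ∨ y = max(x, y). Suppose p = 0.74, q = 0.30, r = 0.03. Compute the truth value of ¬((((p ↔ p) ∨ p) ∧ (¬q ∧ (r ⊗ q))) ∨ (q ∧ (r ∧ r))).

p ↔ p = 1 − |0.74 − 0.74| = 1 − 0.00 = 1.00
(p ↔ p) ∨ p = max(1.00, 0.74) = 1.00
¬q = 1 − 0.30 = 0.70
r ⊗ q = max(0, 0.03 + 0.30 − 1) = max(0, -0.67) = 0.00
¬q ∧ (r ⊗ q) = min(0.70, 0.00) = 0.00
((p ↔ p) ∨ p) ∧ (¬q ∧ (r ⊗ q)) = min(1.00, 0.00) = 0.00
r ∧ r = min(0.03, 0.03) = 0.03
q ∧ (r ∧ r) = min(0.30, 0.03) = 0.03
(((p ↔ p) ∨ p) ∧ (¬q ∧ (r ⊗ q))) ∨ (q ∧ (r ∧ r)) = max(0.00, 0.03) = 0.03
¬((((p ↔ p) ∨ p) ∧ (¬q ∧ (r ⊗ q))) ∨ (q ∧ (r ∧ r))) = 1 − 0.03 = 0.97

0.97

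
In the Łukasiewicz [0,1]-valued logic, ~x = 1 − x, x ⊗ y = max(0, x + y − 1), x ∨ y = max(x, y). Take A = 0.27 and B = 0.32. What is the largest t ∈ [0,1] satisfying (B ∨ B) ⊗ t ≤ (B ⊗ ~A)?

0.73

B ∨ B = max(0.32, 0.32) = 0.32
So the left factor is B ∨ B = 0.32.
~A = 1 − 0.27 = 0.73
B ⊗ ~A = max(0, 0.32 + 0.73 − 1) = max(0, 0.05) = 0.05
So the right-hand bound is B ⊗ ~A = 0.05.
The residuum of the Łukasiewicz t-norm gives the supremum: min(1, 1 − 0.32 + 0.05).
1 − 0.32 + 0.05 = 0.73, so t = min(1, 0.73) = 0.73.
Check: 0.32 ⊗ 0.73 = max(0, 0.05) = 0.05 ≤ 0.05.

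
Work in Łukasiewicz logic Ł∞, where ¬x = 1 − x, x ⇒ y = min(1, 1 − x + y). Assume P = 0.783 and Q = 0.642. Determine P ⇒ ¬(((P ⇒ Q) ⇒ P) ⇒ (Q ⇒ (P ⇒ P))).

0.217

P ⇒ Q = min(1, 1 − 0.783 + 0.642) = min(1, 0.859) = 0.859
(P ⇒ Q) ⇒ P = min(1, 1 − 0.859 + 0.783) = min(1, 0.924) = 0.924
P ⇒ P = min(1, 1 − 0.783 + 0.783) = min(1, 1.000) = 1.000
Q ⇒ (P ⇒ P) = min(1, 1 − 0.642 + 1.000) = min(1, 1.358) = 1.000
((P ⇒ Q) ⇒ P) ⇒ (Q ⇒ (P ⇒ P)) = min(1, 1 − 0.924 + 1.000) = min(1, 1.076) = 1.000
¬(((P ⇒ Q) ⇒ P) ⇒ (Q ⇒ (P ⇒ P))) = 1 − 1.000 = 0.000
P ⇒ ¬(((P ⇒ Q) ⇒ P) ⇒ (Q ⇒ (P ⇒ P))) = min(1, 1 − 0.783 + 0.000) = min(1, 0.217) = 0.217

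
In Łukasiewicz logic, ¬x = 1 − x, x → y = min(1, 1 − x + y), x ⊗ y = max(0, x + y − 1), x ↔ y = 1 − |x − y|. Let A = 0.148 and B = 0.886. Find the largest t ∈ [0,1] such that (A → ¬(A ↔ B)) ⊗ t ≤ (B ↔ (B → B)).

0.886

A ↔ B = 1 − |0.148 − 0.886| = 1 − 0.738 = 0.262
¬(A ↔ B) = 1 − 0.262 = 0.738
A → ¬(A ↔ B) = min(1, 1 − 0.148 + 0.738) = min(1, 1.590) = 1.000
So the left factor is A → ¬(A ↔ B) = 1.000.
B → B = min(1, 1 − 0.886 + 0.886) = min(1, 1.000) = 1.000
B ↔ (B → B) = 1 − |0.886 − 1.000| = 1 − 0.114 = 0.886
So the right-hand bound is B ↔ (B → B) = 0.886.
The residuum of the Łukasiewicz t-norm gives the supremum: min(1, 1 − 1.000 + 0.886).
1 − 1.000 + 0.886 = 0.886, so t = min(1, 0.886) = 0.886.
Check: 1.000 ⊗ 0.886 = max(0, 0.886) = 0.886 ≤ 0.886.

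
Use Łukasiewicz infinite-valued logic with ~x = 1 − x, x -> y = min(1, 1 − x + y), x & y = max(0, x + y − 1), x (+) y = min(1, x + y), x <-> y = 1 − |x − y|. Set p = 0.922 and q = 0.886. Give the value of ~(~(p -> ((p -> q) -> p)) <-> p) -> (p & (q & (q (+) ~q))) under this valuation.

p -> q = min(1, 1 − 0.922 + 0.886) = min(1, 0.964) = 0.964
(p -> q) -> p = min(1, 1 − 0.964 + 0.922) = min(1, 0.958) = 0.958
p -> ((p -> q) -> p) = min(1, 1 − 0.922 + 0.958) = min(1, 1.036) = 1.000
~(p -> ((p -> q) -> p)) = 1 − 1.000 = 0.000
~(p -> ((p -> q) -> p)) <-> p = 1 − |0.000 − 0.922| = 1 − 0.922 = 0.078
~(~(p -> ((p -> q) -> p)) <-> p) = 1 − 0.078 = 0.922
~q = 1 − 0.886 = 0.114
q (+) ~q = min(1, 0.886 + 0.114) = min(1, 1.000) = 1.000
q & (q (+) ~q) = max(0, 0.886 + 1.000 − 1) = max(0, 0.886) = 0.886
p & (q & (q (+) ~q)) = max(0, 0.922 + 0.886 − 1) = max(0, 0.808) = 0.808
~(~(p -> ((p -> q) -> p)) <-> p) -> (p & (q & (q (+) ~q))) = min(1, 1 − 0.922 + 0.808) = min(1, 0.886) = 0.886

0.886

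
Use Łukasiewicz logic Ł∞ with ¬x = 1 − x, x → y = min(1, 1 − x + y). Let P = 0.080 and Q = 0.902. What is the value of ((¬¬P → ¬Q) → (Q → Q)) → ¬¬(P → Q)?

1.000

¬P = 1 − 0.080 = 0.920
¬¬P = 1 − 0.920 = 0.080
¬Q = 1 − 0.902 = 0.098
¬¬P → ¬Q = min(1, 1 − 0.080 + 0.098) = min(1, 1.018) = 1.000
Q → Q = min(1, 1 − 0.902 + 0.902) = min(1, 1.000) = 1.000
(¬¬P → ¬Q) → (Q → Q) = min(1, 1 − 1.000 + 1.000) = min(1, 1.000) = 1.000
P → Q = min(1, 1 − 0.080 + 0.902) = min(1, 1.822) = 1.000
¬(P → Q) = 1 − 1.000 = 0.000
¬¬(P → Q) = 1 − 0.000 = 1.000
((¬¬P → ¬Q) → (Q → Q)) → ¬¬(P → Q) = min(1, 1 − 1.000 + 1.000) = min(1, 1.000) = 1.000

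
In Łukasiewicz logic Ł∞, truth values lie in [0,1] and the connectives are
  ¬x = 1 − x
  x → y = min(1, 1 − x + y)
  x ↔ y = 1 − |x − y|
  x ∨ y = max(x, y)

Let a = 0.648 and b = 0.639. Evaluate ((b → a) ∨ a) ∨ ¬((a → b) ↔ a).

b → a = min(1, 1 − 0.639 + 0.648) = min(1, 1.009) = 1.000
(b → a) ∨ a = max(1.000, 0.648) = 1.000
a → b = min(1, 1 − 0.648 + 0.639) = min(1, 0.991) = 0.991
(a → b) ↔ a = 1 − |0.991 − 0.648| = 1 − 0.343 = 0.657
¬((a → b) ↔ a) = 1 − 0.657 = 0.343
((b → a) ∨ a) ∨ ¬((a → b) ↔ a) = max(1.000, 0.343) = 1.000

1.000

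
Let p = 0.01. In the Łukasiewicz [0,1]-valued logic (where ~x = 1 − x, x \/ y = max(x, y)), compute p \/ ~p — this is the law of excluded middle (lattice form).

0.99

~p = 1 − 0.01 = 0.99
p \/ ~p = max(0.01, 0.99) = 0.99
(The value 0.99 < 1 shows this instance is not satisfied; not a Ł∞-tautology — its value is max(a, 1−a).)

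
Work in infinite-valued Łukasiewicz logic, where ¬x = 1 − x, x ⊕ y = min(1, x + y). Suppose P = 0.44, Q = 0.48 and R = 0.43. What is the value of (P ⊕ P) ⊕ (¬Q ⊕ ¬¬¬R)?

1.00

P ⊕ P = min(1, 0.44 + 0.44) = min(1, 0.88) = 0.88
¬Q = 1 − 0.48 = 0.52
¬R = 1 − 0.43 = 0.57
¬¬R = 1 − 0.57 = 0.43
¬¬¬R = 1 − 0.43 = 0.57
¬Q ⊕ ¬¬¬R = min(1, 0.52 + 0.57) = min(1, 1.09) = 1.00
(P ⊕ P) ⊕ (¬Q ⊕ ¬¬¬R) = min(1, 0.88 + 1.00) = min(1, 1.88) = 1.00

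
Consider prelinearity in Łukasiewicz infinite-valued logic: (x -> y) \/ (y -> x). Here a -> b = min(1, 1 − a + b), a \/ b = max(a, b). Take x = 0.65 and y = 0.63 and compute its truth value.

x -> y = min(1, 1 − 0.65 + 0.63) = min(1, 0.98) = 0.98
y -> x = min(1, 1 − 0.63 + 0.65) = min(1, 1.02) = 1.00
(x -> y) \/ (y -> x) = max(0.98, 1.00) = 1.00
(As expected: a Ł∞-tautology — holds in every MV-chain.)

1.00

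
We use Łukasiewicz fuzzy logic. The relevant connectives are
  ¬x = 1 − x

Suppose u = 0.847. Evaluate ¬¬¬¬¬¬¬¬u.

¬u = 1 − 0.847 = 0.153
¬¬u = 1 − 0.153 = 0.847
¬¬¬u = 1 − 0.847 = 0.153
¬¬¬¬u = 1 − 0.153 = 0.847
¬¬¬¬¬u = 1 − 0.847 = 0.153
¬¬¬¬¬¬u = 1 − 0.153 = 0.847
¬¬¬¬¬¬¬u = 1 − 0.847 = 0.153
¬¬¬¬¬¬¬¬u = 1 − 0.153 = 0.847

0.847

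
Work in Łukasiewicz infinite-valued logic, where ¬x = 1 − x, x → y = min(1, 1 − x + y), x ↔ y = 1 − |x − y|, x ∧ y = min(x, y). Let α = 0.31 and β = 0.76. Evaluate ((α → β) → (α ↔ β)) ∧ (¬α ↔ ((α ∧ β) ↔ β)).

α → β = min(1, 1 − 0.31 + 0.76) = min(1, 1.45) = 1.00
α ↔ β = 1 − |0.31 − 0.76| = 1 − 0.45 = 0.55
(α → β) → (α ↔ β) = min(1, 1 − 1.00 + 0.55) = min(1, 0.55) = 0.55
¬α = 1 − 0.31 = 0.69
α ∧ β = min(0.31, 0.76) = 0.31
(α ∧ β) ↔ β = 1 − |0.31 − 0.76| = 1 − 0.45 = 0.55
¬α ↔ ((α ∧ β) ↔ β) = 1 − |0.69 − 0.55| = 1 − 0.14 = 0.86
((α → β) → (α ↔ β)) ∧ (¬α ↔ ((α ∧ β) ↔ β)) = min(0.55, 0.86) = 0.55

0.55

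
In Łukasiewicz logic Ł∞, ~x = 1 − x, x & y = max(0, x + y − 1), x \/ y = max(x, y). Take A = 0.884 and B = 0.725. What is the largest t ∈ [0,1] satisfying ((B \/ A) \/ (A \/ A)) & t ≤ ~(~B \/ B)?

0.391

B \/ A = max(0.725, 0.884) = 0.884
A \/ A = max(0.884, 0.884) = 0.884
(B \/ A) \/ (A \/ A) = max(0.884, 0.884) = 0.884
So the left factor is (B \/ A) \/ (A \/ A) = 0.884.
~B = 1 − 0.725 = 0.275
~B \/ B = max(0.275, 0.725) = 0.725
~(~B \/ B) = 1 − 0.725 = 0.275
So the right-hand bound is ~(~B \/ B) = 0.275.
The residuum of the Łukasiewicz t-norm gives the supremum: min(1, 1 − 0.884 + 0.275).
1 − 0.884 + 0.275 = 0.391, so t = min(1, 0.391) = 0.391.
Check: 0.884 & 0.391 = max(0, 0.275) = 0.275 ≤ 0.275.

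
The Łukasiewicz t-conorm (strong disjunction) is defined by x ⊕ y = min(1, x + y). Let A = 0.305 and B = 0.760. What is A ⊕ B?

A ⊕ B = min(1, 0.305 + 0.760) = min(1, 1.065) = 1.000
For comparison, the Gödel t-conorm max(x, y) would give 0.760.

1.000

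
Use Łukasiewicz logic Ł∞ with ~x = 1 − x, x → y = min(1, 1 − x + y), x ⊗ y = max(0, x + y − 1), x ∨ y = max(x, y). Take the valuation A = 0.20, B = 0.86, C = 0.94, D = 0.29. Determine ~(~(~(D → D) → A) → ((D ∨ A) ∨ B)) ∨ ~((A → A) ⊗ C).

0.06

D → D = min(1, 1 − 0.29 + 0.29) = min(1, 1.00) = 1.00
~(D → D) = 1 − 1.00 = 0.00
~(D → D) → A = min(1, 1 − 0.00 + 0.20) = min(1, 1.20) = 1.00
~(~(D → D) → A) = 1 − 1.00 = 0.00
D ∨ A = max(0.29, 0.20) = 0.29
(D ∨ A) ∨ B = max(0.29, 0.86) = 0.86
~(~(D → D) → A) → ((D ∨ A) ∨ B) = min(1, 1 − 0.00 + 0.86) = min(1, 1.86) = 1.00
~(~(~(D → D) → A) → ((D ∨ A) ∨ B)) = 1 − 1.00 = 0.00
A → A = min(1, 1 − 0.20 + 0.20) = min(1, 1.00) = 1.00
(A → A) ⊗ C = max(0, 1.00 + 0.94 − 1) = max(0, 0.94) = 0.94
~((A → A) ⊗ C) = 1 − 0.94 = 0.06
~(~(~(D → D) → A) → ((D ∨ A) ∨ B)) ∨ ~((A → A) ⊗ C) = max(0.00, 0.06) = 0.06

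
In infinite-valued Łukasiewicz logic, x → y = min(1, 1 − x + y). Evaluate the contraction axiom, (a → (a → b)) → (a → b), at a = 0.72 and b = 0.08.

0.72

a → b = min(1, 1 − 0.72 + 0.08) = min(1, 0.36) = 0.36
a → (a → b) = min(1, 1 − 0.72 + 0.36) = min(1, 0.64) = 0.64
(a → (a → b)) → (a → b) = min(1, 1 − 0.64 + 0.36) = min(1, 0.72) = 0.72
(The value 0.72 < 1 shows this instance is not satisfied; fails in Ł∞ (the t-norm is not idempotent).)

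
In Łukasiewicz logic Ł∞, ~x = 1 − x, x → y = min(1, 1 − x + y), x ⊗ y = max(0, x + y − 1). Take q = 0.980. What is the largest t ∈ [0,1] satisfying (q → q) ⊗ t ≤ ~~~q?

q → q = min(1, 1 − 0.980 + 0.980) = min(1, 1.000) = 1.000
So the left factor is q → q = 1.000.
~q = 1 − 0.980 = 0.020
~~q = 1 − 0.020 = 0.980
~~~q = 1 − 0.980 = 0.020
So the right-hand bound is ~~~q = 0.020.
The residuum of the Łukasiewicz t-norm gives the supremum: min(1, 1 − 1.000 + 0.020).
1 − 1.000 + 0.020 = 0.020, so t = min(1, 0.020) = 0.020.
Check: 1.000 ⊗ 0.020 = max(0, 0.020) = 0.020 ≤ 0.020.

0.020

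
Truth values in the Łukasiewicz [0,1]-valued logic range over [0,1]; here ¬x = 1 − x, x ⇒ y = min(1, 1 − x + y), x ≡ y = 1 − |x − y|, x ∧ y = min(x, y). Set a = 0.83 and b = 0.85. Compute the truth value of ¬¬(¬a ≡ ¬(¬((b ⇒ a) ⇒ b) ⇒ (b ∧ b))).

¬a = 1 − 0.83 = 0.17
b ⇒ a = min(1, 1 − 0.85 + 0.83) = min(1, 0.98) = 0.98
(b ⇒ a) ⇒ b = min(1, 1 − 0.98 + 0.85) = min(1, 0.87) = 0.87
¬((b ⇒ a) ⇒ b) = 1 − 0.87 = 0.13
b ∧ b = min(0.85, 0.85) = 0.85
¬((b ⇒ a) ⇒ b) ⇒ (b ∧ b) = min(1, 1 − 0.13 + 0.85) = min(1, 1.72) = 1.00
¬(¬((b ⇒ a) ⇒ b) ⇒ (b ∧ b)) = 1 − 1.00 = 0.00
¬a ≡ ¬(¬((b ⇒ a) ⇒ b) ⇒ (b ∧ b)) = 1 − |0.17 − 0.00| = 1 − 0.17 = 0.83
¬(¬a ≡ ¬(¬((b ⇒ a) ⇒ b) ⇒ (b ∧ b))) = 1 − 0.83 = 0.17
¬¬(¬a ≡ ¬(¬((b ⇒ a) ⇒ b) ⇒ (b ∧ b))) = 1 − 0.17 = 0.83

0.83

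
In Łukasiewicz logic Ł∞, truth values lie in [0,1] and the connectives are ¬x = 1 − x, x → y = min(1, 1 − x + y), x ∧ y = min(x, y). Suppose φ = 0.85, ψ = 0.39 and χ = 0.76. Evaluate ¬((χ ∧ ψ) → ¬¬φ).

χ ∧ ψ = min(0.76, 0.39) = 0.39
¬φ = 1 − 0.85 = 0.15
¬¬φ = 1 − 0.15 = 0.85
(χ ∧ ψ) → ¬¬φ = min(1, 1 − 0.39 + 0.85) = min(1, 1.46) = 1.00
¬((χ ∧ ψ) → ¬¬φ) = 1 − 1.00 = 0.00

0.00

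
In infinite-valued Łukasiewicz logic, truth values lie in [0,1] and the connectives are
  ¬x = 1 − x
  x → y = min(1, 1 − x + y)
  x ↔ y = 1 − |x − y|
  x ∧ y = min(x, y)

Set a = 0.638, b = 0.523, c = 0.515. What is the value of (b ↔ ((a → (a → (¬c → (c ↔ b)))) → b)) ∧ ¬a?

¬c = 1 − 0.515 = 0.485
c ↔ b = 1 − |0.515 − 0.523| = 1 − 0.008 = 0.992
¬c → (c ↔ b) = min(1, 1 − 0.485 + 0.992) = min(1, 1.507) = 1.000
a → (¬c → (c ↔ b)) = min(1, 1 − 0.638 + 1.000) = min(1, 1.362) = 1.000
a → (a → (¬c → (c ↔ b))) = min(1, 1 − 0.638 + 1.000) = min(1, 1.362) = 1.000
(a → (a → (¬c → (c ↔ b)))) → b = min(1, 1 − 1.000 + 0.523) = min(1, 0.523) = 0.523
b ↔ ((a → (a → (¬c → (c ↔ b)))) → b) = 1 − |0.523 − 0.523| = 1 − 0.000 = 1.000
¬a = 1 − 0.638 = 0.362
(b ↔ ((a → (a → (¬c → (c ↔ b)))) → b)) ∧ ¬a = min(1.000, 0.362) = 0.362

0.362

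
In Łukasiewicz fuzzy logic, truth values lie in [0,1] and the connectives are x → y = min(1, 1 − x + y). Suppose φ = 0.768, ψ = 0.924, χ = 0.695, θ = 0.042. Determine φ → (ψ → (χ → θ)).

0.655

χ → θ = min(1, 1 − 0.695 + 0.042) = min(1, 0.347) = 0.347
ψ → (χ → θ) = min(1, 1 − 0.924 + 0.347) = min(1, 0.423) = 0.423
φ → (ψ → (χ → θ)) = min(1, 1 − 0.768 + 0.423) = min(1, 0.655) = 0.655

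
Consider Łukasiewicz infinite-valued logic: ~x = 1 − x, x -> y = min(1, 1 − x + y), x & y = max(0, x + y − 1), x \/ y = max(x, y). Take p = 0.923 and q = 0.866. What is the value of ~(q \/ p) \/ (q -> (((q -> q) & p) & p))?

0.980

q \/ p = max(0.866, 0.923) = 0.923
~(q \/ p) = 1 − 0.923 = 0.077
q -> q = min(1, 1 − 0.866 + 0.866) = min(1, 1.000) = 1.000
(q -> q) & p = max(0, 1.000 + 0.923 − 1) = max(0, 0.923) = 0.923
((q -> q) & p) & p = max(0, 0.923 + 0.923 − 1) = max(0, 0.846) = 0.846
q -> (((q -> q) & p) & p) = min(1, 1 − 0.866 + 0.846) = min(1, 0.980) = 0.980
~(q \/ p) \/ (q -> (((q -> q) & p) & p)) = max(0.077, 0.980) = 0.980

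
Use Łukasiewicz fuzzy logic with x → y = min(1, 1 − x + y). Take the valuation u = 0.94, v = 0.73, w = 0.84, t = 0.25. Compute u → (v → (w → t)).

w → t = min(1, 1 − 0.84 + 0.25) = min(1, 0.41) = 0.41
v → (w → t) = min(1, 1 − 0.73 + 0.41) = min(1, 0.68) = 0.68
u → (v → (w → t)) = min(1, 1 − 0.94 + 0.68) = min(1, 0.74) = 0.74

0.74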